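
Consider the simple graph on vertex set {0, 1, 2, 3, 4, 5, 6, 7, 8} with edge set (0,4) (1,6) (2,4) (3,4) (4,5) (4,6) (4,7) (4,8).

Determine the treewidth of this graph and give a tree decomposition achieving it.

Each bag holds 2 vertices, so the decomposition has width 1, which upper-bounds the treewidth. G has an edge, so its treewidth is at least 1. Therefore the treewidth is 1.

Treewidth 1.
Bags: B1 = {2, 4}  B2 = {0, 4}  B3 = {4, 7}  B4 = {4, 6}  B5 = {4, 5}  B6 = {3, 4}  B7 = {4, 8}  B8 = {1, 6}
Tree: B1–B2, B2–B3, B2–B4, B1–B5, B4–B6, B5–B7, B4–B8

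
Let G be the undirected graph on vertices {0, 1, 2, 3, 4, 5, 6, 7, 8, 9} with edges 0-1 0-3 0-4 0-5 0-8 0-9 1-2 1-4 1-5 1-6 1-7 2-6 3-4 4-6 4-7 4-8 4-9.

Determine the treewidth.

A width-2 tree decomposition is:
Bags: B1 = {1, 4, 6}  B2 = {1, 4, 7}  B3 = {0, 1, 4}  B4 = {0, 3, 4}  B5 = {0, 4, 9}  B6 = {0, 4, 8}  B7 = {1, 2, 6}  B8 = {0, 1, 5}
Tree: B1–B2, B2–B3, B3–B4, B4–B5, B4–B6, B1–B7, B3–B8
The largest bag has 3 vertices, giving width 2; this decomposition certifies tw(G) ≤ 2. For the lower bound, the 3 vertices {1, 2, 6} are pairwise adjacent, and any tree decomposition puts a clique entirely inside one bag — forcing width ≥ 2. Therefore the treewidth is 2.

2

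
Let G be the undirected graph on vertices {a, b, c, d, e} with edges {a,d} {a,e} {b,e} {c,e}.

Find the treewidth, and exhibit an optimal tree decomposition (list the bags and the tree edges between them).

Treewidth 1.
Bags: B1 = {c, e}  B2 = {a, e}  B3 = {b, e}  B4 = {a, d}
Tree: B1–B2, B1–B3, B2–B4

Each bag holds 2 vertices, so the decomposition has width 1, which upper-bounds the treewidth. Any graph with an edge has treewidth ≥ 1, and G has the edge e–c. Hence tw(G) = 1 exactly.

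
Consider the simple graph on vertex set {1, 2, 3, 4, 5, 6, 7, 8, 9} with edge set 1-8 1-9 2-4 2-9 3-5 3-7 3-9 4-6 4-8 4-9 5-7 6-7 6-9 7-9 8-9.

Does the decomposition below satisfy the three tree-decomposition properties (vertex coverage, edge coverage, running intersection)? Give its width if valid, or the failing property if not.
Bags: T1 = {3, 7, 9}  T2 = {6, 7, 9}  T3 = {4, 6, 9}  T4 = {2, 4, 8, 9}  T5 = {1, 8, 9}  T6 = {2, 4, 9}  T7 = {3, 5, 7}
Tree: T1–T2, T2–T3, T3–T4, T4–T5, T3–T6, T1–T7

A tree decomposition must satisfy three properties: every vertex lies in some bag; for every edge, both endpoints lie together in some bag; and for every vertex, the bags containing it form a connected subtree. Here bags containing vertex 2 are not connected in the tree, so the decomposition is invalid.

No — bags containing vertex 2 are not connected in the tree.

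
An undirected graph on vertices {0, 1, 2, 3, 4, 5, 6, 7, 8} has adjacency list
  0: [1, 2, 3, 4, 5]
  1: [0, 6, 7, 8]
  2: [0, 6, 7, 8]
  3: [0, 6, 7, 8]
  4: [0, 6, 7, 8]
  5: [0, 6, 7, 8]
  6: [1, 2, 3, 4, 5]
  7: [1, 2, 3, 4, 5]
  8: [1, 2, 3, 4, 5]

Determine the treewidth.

A width-4 tree decomposition is:
Bags: B1 = {0, 1, 6, 7, 8}  B2 = {0, 2, 6, 7, 8}  B3 = {0, 4, 6, 7, 8}  B4 = {0, 3, 6, 7, 8}  B5 = {0, 5, 6, 7, 8}
Tree: B1–B2, B2–B3, B3–B4, B4–B5
Every bag has size at most 5, so the width is 5 − 1 = 4 and tw(G) ≤ 4. For the lower bound: the 5 vertex sets {1,7}, {2,8}, {4,6}, {0}, {3} are disjoint, each induces a connected subgraph, and every pair is joined by at least one edge of G. Contracting each set to a single vertex therefore yields K_{5} as a minor, and since treewidth is minor-monotone, tw(G) ≥ tw(K_{5}) = 4. Combining the bounds, tw(G) = 4.

4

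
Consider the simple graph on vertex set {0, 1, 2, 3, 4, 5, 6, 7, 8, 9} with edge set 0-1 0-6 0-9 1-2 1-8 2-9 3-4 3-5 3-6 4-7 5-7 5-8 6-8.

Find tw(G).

A width-2 tree decomposition is:
Bags: B1 = {4, 5, 7}  B2 = {3, 4, 5}  B3 = {3, 5, 8}  B4 = {3, 6, 8}  B5 = {1, 6, 8}  B6 = {0, 1, 6}  B7 = {0, 1, 2}  B8 = {0, 2, 9}
Tree: B1–B2, B2–B3, B3–B4, B4–B5, B5–B6, B6–B7, B7–B8
Every bag has size at most 3, so the width is 3 − 1 = 2 and tw(G) ≤ 2. Since 7–4–3–5–7 is a cycle in G, G is not acyclic. Forests are exactly the graphs of treewidth ≤ 1, so tw(G) ≥ 2. Therefore the treewidth is 2.

2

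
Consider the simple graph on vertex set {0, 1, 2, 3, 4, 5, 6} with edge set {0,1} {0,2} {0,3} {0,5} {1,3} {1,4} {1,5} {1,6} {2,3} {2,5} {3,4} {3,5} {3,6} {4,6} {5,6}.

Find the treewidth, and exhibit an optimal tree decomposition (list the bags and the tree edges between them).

Treewidth 3.
One optimal decomposition is:
Bags: B1 = {1, 3, 5, 6}  B2 = {0, 1, 3, 5}  B3 = {1, 3, 4, 6}  B4 = {0, 2, 3, 5}
Tree: B1–B2, B1–B3, B2–B4

Every bag has size at most 4, so the width is 4 − 1 = 3 and tw(G) ≤ 3. On the other hand G contains the 4-clique {1, 3, 4, 6}. A clique must lie in a single bag of any decomposition, so no decomposition can have width below 3. Therefore the treewidth is 3.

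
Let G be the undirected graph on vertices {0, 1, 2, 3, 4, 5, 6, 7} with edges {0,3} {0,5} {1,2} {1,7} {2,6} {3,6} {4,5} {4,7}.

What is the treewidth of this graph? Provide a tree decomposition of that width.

The largest bag has 3 vertices, giving width 2; this decomposition certifies tw(G) ≤ 2. Since 1–2–6–3–0–5–4–7–1 is a cycle in G, G is not acyclic. Forests are exactly the graphs of treewidth ≤ 1, so tw(G) ≥ 2. Therefore the treewidth is 2.

Treewidth 2.
One optimal decomposition is:
Bags: B1 = {1, 2, 6}  B2 = {1, 3, 6}  B3 = {0, 1, 3}  B4 = {0, 1, 5}  B5 = {1, 4, 5}  B6 = {1, 4, 7}
Tree: B1–B2, B2–B3, B3–B4, B4–B5, B5–B6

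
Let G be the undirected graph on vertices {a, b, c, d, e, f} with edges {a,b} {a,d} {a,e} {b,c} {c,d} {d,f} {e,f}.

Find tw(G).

2

A width-2 tree decomposition is:
Bags: B1 = {d, e, f}  B2 = {a, d, e}  B3 = {a, c, d}  B4 = {a, b, c}
Tree: B1–B2, B2–B3, B3–B4
Every bag has size at most 3, so the width is 3 − 1 = 2 and tw(G) ≤ 2. Since f–e–a–d–f is a cycle in G, G is not acyclic. Forests are exactly the graphs of treewidth ≤ 1, so tw(G) ≥ 2. Therefore the treewidth is 2.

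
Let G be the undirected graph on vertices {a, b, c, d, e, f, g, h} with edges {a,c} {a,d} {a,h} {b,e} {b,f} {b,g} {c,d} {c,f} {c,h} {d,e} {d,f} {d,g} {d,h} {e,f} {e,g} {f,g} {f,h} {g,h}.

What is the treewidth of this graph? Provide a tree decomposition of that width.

Treewidth 3.
One optimal decomposition is:
Bags: B1 = {d, f, g, h}  B2 = {d, e, f, g}  B3 = {b, e, f, g}  B4 = {c, d, f, h}  B5 = {a, c, d, h}
Tree: B1–B2, B2–B3, B1–B4, B4–B5

Each bag holds 4 vertices, so the decomposition has width 3, which upper-bounds the treewidth. For the lower bound, the 4 vertices {a, c, d, h} are pairwise adjacent, and any tree decomposition puts a clique entirely inside one bag — forcing width ≥ 3. Therefore the treewidth is 3.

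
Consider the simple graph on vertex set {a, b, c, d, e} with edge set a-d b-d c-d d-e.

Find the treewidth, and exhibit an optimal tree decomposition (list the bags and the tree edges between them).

Treewidth 1.
One such decomposition:
Bags: B1 = {a, d}  B2 = {d, e}  B3 = {c, d}  B4 = {b, d}
Tree: B1–B2, B1–B3, B2–B4

The largest bag has 2 vertices, giving width 1; this decomposition certifies tw(G) ≤ 1. G has an edge, so its treewidth is at least 1. The upper and lower bounds meet at 1, so that is the treewidth.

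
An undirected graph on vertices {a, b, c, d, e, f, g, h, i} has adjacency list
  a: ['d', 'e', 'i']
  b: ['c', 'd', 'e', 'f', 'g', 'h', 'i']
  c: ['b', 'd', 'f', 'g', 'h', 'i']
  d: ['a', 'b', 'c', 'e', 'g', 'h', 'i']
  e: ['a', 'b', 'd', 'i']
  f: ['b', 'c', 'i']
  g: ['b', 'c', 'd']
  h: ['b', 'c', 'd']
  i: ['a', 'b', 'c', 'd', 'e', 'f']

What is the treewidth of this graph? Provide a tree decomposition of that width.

Treewidth 3.
Bags: B1 = {b, c, d, i}  B2 = {b, c, d, h}  B3 = {b, c, d, g}  B4 = {b, d, e, i}  B5 = {a, d, e, i}  B6 = {b, c, f, i}
Tree: B1–B2, B1–B3, B1–B4, B4–B5, B1–B6

Every bag has size at most 4, so the width is 4 − 1 = 3 and tw(G) ≤ 3. On the other hand G contains the 4-clique {a, d, e, i}. A clique must lie in a single bag of any decomposition, so no decomposition can have width below 3. Hence tw(G) = 3 exactly.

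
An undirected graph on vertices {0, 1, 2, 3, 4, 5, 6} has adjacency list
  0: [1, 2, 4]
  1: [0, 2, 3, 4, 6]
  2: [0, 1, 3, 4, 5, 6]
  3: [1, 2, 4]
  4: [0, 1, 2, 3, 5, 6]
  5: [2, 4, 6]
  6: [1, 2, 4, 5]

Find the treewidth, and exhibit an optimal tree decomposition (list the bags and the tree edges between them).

Treewidth 3.
One such decomposition:
Bags: B1 = {0, 1, 2, 4}  B2 = {1, 2, 4, 6}  B3 = {2, 4, 5, 6}  B4 = {1, 2, 3, 4}
Tree: B1–B2, B2–B3, B1–B4

Each bag holds 4 vertices, so the decomposition has width 3, which upper-bounds the treewidth. For the lower bound, the 4 vertices {0, 1, 2, 4} are pairwise adjacent, and any tree decomposition puts a clique entirely inside one bag — forcing width ≥ 3. Combining the bounds, tw(G) = 3.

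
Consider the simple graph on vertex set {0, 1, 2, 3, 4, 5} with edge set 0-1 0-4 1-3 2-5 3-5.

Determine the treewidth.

A width-1 tree decomposition is:
Bags: B1 = {2, 5}  B2 = {3, 5}  B3 = {1, 3}  B4 = {0, 1}  B5 = {0, 4}
Tree: B1–B2, B2–B3, B3–B4, B4–B5
The largest bag has 2 vertices, giving width 1; this decomposition certifies tw(G) ≤ 1. G has an edge, so its treewidth is at least 1. The upper and lower bounds meet at 1, so that is the treewidth.

1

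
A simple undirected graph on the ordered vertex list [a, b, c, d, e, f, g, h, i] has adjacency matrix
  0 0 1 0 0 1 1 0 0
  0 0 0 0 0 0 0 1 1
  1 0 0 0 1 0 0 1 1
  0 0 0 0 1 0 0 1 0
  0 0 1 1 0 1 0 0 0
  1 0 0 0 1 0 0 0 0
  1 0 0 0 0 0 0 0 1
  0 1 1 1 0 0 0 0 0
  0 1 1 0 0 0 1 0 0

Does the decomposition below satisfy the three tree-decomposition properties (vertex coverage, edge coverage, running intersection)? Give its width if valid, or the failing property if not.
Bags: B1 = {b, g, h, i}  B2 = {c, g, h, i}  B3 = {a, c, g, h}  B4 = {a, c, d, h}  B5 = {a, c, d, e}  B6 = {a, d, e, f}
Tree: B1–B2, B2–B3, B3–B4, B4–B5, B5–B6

Yes; width 3.

Checking the three conditions: (i) the bags cover all of {a, b, c, d, e, f, g, h, i}; (ii) for each edge, some bag contains both endpoints; (iii) the bags containing any fixed vertex form a subtree. All hold, so the decomposition is valid with width 4 − 1 = 3.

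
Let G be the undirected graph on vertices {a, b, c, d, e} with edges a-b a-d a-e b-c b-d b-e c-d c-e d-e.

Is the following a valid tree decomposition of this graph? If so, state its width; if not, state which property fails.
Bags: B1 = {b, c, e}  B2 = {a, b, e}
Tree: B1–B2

No — vertex d appears in no bag.

A tree decomposition must satisfy three properties: every vertex lies in some bag; for every edge, both endpoints lie together in some bag; and for every vertex, the bags containing it form a connected subtree. Here vertex d appears in no bag, so the decomposition is invalid.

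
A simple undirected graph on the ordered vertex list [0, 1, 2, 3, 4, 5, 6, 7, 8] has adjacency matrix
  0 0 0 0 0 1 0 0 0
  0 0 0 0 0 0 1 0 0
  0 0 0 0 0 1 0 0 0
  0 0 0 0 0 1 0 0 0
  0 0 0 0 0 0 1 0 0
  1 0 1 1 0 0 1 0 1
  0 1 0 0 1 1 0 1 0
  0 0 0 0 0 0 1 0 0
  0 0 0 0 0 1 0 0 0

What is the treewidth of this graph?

A width-1 tree decomposition is:
Bags: B1 = {5, 8}  B2 = {5, 6}  B3 = {0, 5}  B4 = {6, 7}  B5 = {1, 6}  B6 = {4, 6}  B7 = {2, 5}  B8 = {3, 5}
Tree: B1–B2, B1–B3, B2–B4, B2–B5, B2–B6, B3–B7, B3–B8
The largest bag has 2 vertices, giving width 1; this decomposition certifies tw(G) ≤ 1. Since G has at least one edge (e.g. 5–8), it is not an edgeless graph, so tw(G) ≥ 1. Hence tw(G) = 1 exactly.

1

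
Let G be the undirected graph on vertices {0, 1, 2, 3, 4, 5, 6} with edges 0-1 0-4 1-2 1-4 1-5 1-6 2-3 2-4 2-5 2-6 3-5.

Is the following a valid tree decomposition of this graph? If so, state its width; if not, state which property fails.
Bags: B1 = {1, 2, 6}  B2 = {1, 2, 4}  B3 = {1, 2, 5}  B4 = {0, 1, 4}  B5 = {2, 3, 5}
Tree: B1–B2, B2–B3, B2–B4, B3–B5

Vertex coverage: the bags together contain {0, 1, 2, 3, 4, 5, 6}, the full vertex set. Edge coverage: each edge of G has both endpoints in at least one bag. Running intersection: for every vertex, the bags containing it form a connected subtree. All three properties hold, so this is a valid tree decomposition of width max|bag| − 1 = 2, and hence tw(G) ≤ 2.

Yes; width 2.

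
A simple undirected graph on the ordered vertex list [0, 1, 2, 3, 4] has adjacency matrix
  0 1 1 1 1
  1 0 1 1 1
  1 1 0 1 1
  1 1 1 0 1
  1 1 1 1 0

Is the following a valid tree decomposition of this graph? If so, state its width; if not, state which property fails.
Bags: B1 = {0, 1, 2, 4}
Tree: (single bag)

No — vertex 3 appears in no bag.

A tree decomposition must satisfy three properties: every vertex lies in some bag; for every edge, both endpoints lie together in some bag; and for every vertex, the bags containing it form a connected subtree. Here vertex 3 appears in no bag, so the decomposition is invalid.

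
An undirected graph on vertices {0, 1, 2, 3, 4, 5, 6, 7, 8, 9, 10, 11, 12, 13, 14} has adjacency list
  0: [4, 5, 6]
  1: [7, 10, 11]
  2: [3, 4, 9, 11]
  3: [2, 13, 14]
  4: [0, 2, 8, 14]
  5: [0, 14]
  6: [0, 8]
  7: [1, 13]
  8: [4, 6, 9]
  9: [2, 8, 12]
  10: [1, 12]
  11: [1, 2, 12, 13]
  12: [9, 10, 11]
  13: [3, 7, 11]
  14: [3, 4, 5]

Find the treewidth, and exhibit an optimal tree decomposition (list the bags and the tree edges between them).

Treewidth 3.
One optimal decomposition is:
Bags: B1 = {1, 7, 10, 12}  B2 = {1, 7, 11, 12}  B3 = {7, 11, 12, 13}  B4 = {9, 11, 12, 13}  B5 = {2, 9, 11, 13}  B6 = {2, 3, 9, 13}  B7 = {2, 3, 8, 9}  B8 = {2, 3, 4, 8}  B9 = {3, 4, 8, 14}  B10 = {4, 6, 8, 14}  B11 = {0, 4, 6, 14}  B12 = {0, 5, 6, 14}
Tree: B1–B2, B2–B3, B3–B4, B4–B5, B5–B6, B6–B7, B7–B8, B8–B9, B9–B10, B10–B11, B11–B12

Every bag has size at most 4, so the width is 4 − 1 = 3 and tw(G) ≤ 3. For the lower bound: the 4 vertex sets {1,7,10}, {12}, {11}, {2,3,9,13} are disjoint, each induces a connected subgraph, and every pair is joined by at least one edge of G. Contracting each set to a single vertex therefore yields K_{4} as a minor, and since treewidth is minor-monotone, tw(G) ≥ tw(K_{4}) = 3. The upper and lower bounds meet at 3, so that is the treewidth.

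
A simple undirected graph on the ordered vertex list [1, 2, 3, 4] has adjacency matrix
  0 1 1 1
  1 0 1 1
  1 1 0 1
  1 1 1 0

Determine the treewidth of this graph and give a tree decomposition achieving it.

Treewidth 3.
Bags: B1 = {1, 2, 3, 4}
Tree: (single bag)

A single bag containing all 4 vertices is trivially a valid decomposition of width 3. For the lower bound, the 4 vertices {1, 2, 3, 4} are pairwise adjacent, and any tree decomposition puts a clique entirely inside one bag — forcing width ≥ 3. Hence tw(G) = 3 exactly.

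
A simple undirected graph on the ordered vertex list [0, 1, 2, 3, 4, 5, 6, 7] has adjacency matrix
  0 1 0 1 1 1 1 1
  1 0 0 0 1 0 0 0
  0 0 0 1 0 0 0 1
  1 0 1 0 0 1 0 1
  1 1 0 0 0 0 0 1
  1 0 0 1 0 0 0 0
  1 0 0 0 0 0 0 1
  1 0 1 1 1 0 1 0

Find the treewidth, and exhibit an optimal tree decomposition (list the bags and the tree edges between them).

Treewidth 2.
Bags: B1 = {0, 3, 5}  B2 = {0, 3, 7}  B3 = {0, 6, 7}  B4 = {2, 3, 7}  B5 = {0, 4, 7}  B6 = {0, 1, 4}
Tree: B1–B2, B2–B3, B2–B4, B3–B5, B5–B6

The largest bag has 3 vertices, giving width 2; this decomposition certifies tw(G) ≤ 2. For the lower bound, the 3 vertices {0, 1, 4} are pairwise adjacent, and any tree decomposition puts a clique entirely inside one bag — forcing width ≥ 2. The upper and lower bounds meet at 2, so that is the treewidth.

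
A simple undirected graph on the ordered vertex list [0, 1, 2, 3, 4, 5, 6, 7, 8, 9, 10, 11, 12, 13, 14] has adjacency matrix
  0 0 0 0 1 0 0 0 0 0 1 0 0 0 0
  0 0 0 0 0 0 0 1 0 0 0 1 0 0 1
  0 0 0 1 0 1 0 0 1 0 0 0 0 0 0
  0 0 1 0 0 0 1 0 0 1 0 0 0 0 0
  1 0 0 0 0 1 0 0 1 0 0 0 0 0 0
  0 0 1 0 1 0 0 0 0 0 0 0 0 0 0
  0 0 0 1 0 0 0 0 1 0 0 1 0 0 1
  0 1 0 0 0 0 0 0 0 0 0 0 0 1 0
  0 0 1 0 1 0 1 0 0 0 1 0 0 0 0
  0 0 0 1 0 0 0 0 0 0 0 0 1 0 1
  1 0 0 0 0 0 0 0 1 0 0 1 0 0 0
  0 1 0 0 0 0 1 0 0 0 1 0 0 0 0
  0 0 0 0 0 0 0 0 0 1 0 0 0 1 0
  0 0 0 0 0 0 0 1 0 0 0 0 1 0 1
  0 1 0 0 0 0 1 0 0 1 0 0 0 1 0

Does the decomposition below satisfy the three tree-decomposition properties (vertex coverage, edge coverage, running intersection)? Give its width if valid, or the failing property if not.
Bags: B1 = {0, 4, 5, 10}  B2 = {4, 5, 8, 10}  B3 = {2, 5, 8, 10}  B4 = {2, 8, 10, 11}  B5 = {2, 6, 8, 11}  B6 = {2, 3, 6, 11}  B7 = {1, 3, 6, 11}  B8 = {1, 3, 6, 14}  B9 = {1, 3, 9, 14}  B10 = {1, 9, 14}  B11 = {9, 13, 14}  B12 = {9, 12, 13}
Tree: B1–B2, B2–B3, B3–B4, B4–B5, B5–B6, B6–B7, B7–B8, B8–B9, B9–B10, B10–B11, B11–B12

A tree decomposition must satisfy three properties: every vertex lies in some bag; for every edge, both endpoints lie together in some bag; and for every vertex, the bags containing it form a connected subtree. Here vertex 7 appears in no bag, so the decomposition is invalid.

No — vertex 7 appears in no bag.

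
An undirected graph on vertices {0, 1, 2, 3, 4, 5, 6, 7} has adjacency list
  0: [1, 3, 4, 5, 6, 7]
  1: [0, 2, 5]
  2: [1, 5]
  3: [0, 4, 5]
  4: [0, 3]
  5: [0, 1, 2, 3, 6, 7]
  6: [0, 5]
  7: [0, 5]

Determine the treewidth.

2

A width-2 tree decomposition is:
Bags: B1 = {0, 3, 5}  B2 = {0, 5, 7}  B3 = {0, 1, 5}  B4 = {0, 3, 4}  B5 = {1, 2, 5}  B6 = {0, 5, 6}
Tree: B1–B2, B2–B3, B1–B4, B3–B5, B1–B6
The largest bag has 3 vertices, giving width 2; this decomposition certifies tw(G) ≤ 2. For the lower bound, the 3 vertices {0, 3, 4} are pairwise adjacent, and any tree decomposition puts a clique entirely inside one bag — forcing width ≥ 2. Hence tw(G) = 2 exactly.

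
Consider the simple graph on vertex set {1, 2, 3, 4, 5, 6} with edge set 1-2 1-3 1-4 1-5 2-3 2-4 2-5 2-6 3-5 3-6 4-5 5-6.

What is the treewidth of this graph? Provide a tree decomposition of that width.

Treewidth 3.
Bags: B1 = {2, 3, 5, 6}  B2 = {1, 2, 3, 5}  B3 = {1, 2, 4, 5}
Tree: B1–B2, B2–B3

Every bag has size at most 4, so the width is 4 − 1 = 3 and tw(G) ≤ 3. On the other hand G contains the 4-clique {1, 2, 3, 5}. A clique must lie in a single bag of any decomposition, so no decomposition can have width below 3. The upper and lower bounds meet at 3, so that is the treewidth.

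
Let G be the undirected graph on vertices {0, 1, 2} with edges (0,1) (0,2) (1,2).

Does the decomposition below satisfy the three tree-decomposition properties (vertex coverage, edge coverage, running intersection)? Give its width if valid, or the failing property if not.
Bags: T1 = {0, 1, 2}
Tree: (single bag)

Vertex coverage: the bags together contain {0, 1, 2}, the full vertex set. Edge coverage: each edge of G has both endpoints in at least one bag. Running intersection: for every vertex, the bags containing it form a connected subtree. All three properties hold, so this is a valid tree decomposition of width max|bag| − 1 = 2, and hence tw(G) ≤ 2.

Yes; width 2.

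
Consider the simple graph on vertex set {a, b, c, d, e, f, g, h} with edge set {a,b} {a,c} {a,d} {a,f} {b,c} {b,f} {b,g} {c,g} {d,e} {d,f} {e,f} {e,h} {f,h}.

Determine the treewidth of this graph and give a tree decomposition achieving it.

Treewidth 2.
Bags: B1 = {a, b, c}  B2 = {a, b, f}  B3 = {a, d, f}  B4 = {b, c, g}  B5 = {d, e, f}  B6 = {e, f, h}
Tree: B1–B2, B2–B3, B1–B4, B3–B5, B5–B6

Every bag has size at most 3, so the width is 3 − 1 = 2 and tw(G) ≤ 2. Conversely, {b, c, g} is a clique of size 3, and the vertices of any clique must share a bag in every tree decomposition; so some bag has ≥ 3 vertices and tw(G) ≥ 2. Combining the bounds, tw(G) = 2.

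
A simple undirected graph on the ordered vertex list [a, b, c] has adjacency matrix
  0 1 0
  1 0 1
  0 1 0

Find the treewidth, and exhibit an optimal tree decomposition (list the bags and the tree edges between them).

Each bag holds 2 vertices, so the decomposition has width 1, which upper-bounds the treewidth. Since G has at least one edge (e.g. b–a), it is not an edgeless graph, so tw(G) ≥ 1. The upper and lower bounds meet at 1, so that is the treewidth.

Treewidth 1.
One optimal decomposition is:
Bags: B1 = {a, b}  B2 = {b, c}
Tree: B1–B2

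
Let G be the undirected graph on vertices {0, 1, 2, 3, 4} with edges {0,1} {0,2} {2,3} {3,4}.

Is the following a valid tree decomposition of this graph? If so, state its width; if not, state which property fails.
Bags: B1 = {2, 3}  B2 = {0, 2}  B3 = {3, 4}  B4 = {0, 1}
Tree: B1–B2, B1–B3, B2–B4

Every vertex of G appears in some bag (union = {0, 1, 2, 3, 4}); every edge is covered by a bag; and for each vertex v the set of bags containing v is connected in the bag tree. The decomposition is therefore valid. The largest bag has 2 vertices, so the width is 1.

Yes; width 1.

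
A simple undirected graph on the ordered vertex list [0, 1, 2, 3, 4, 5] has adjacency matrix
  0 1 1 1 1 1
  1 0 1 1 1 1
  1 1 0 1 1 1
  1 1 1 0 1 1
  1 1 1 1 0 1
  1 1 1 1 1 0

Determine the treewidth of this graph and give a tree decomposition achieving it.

With just one bag of size 6, the width is 6 − 1 = 5, so tw(G) ≤ 5. On the other hand G contains the 6-clique {0, 1, 2, 3, 4, 5}. A clique must lie in a single bag of any decomposition, so no decomposition can have width below 5. The upper and lower bounds meet at 5, so that is the treewidth.

Treewidth 5.
One optimal decomposition is:
Bags: B1 = {0, 1, 2, 3, 4, 5}
Tree: (single bag)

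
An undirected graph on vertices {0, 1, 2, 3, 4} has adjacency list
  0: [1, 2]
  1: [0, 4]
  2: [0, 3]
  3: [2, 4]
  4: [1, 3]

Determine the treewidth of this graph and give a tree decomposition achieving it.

Every bag has size at most 3, so the width is 3 − 1 = 2 and tw(G) ≤ 2. For the lower bound, G contains the cycle 3–4–1–0–2–3, so G is not a forest; only forests have treewidth ≤ 1, hence tw(G) ≥ 2. The upper and lower bounds meet at 2, so that is the treewidth.

Treewidth 2.
Bags: B1 = {1, 3, 4}  B2 = {0, 1, 3}  B3 = {0, 2, 3}
Tree: B1–B2, B2–B3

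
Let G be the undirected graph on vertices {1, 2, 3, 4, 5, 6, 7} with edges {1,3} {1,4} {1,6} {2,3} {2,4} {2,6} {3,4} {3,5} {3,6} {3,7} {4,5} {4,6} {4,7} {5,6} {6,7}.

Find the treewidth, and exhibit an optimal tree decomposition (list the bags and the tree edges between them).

Treewidth 3.
Bags: B1 = {3, 4, 5, 6}  B2 = {3, 4, 6, 7}  B3 = {1, 3, 4, 6}  B4 = {2, 3, 4, 6}
Tree: B1–B2, B2–B3, B2–B4

Every bag has size at most 4, so the width is 4 − 1 = 3 and tw(G) ≤ 3. On the other hand G contains the 4-clique {1, 3, 4, 6}. A clique must lie in a single bag of any decomposition, so no decomposition can have width below 3. Therefore the treewidth is 3.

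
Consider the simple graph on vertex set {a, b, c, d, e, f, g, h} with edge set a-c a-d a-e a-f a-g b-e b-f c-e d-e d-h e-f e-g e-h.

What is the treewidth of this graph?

A width-2 tree decomposition is:
Bags: B1 = {a, d, e}  B2 = {d, e, h}  B3 = {a, e, g}  B4 = {a, e, f}  B5 = {b, e, f}  B6 = {a, c, e}
Tree: B1–B2, B1–B3, B1–B4, B4–B5, B1–B6
Each bag holds 3 vertices, so the decomposition has width 2, which upper-bounds the treewidth. On the other hand G contains the 3-clique {d, e, h}. A clique must lie in a single bag of any decomposition, so no decomposition can have width below 2. Combining the bounds, tw(G) = 2.

2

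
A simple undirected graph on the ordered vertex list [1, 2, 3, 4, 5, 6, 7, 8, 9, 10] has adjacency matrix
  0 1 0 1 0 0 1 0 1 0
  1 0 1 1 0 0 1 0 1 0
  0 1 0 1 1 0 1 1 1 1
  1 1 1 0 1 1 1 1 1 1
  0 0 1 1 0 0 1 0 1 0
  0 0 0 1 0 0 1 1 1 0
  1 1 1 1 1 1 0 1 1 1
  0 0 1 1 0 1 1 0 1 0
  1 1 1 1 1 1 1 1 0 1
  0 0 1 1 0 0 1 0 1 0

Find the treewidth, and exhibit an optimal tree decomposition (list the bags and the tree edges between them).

Every bag has size at most 5, so the width is 5 − 1 = 4 and tw(G) ≤ 4. Conversely, {1, 2, 4, 7, 9} is a clique of size 5, and the vertices of any clique must share a bag in every tree decomposition; so some bag has ≥ 5 vertices and tw(G) ≥ 4. The upper and lower bounds meet at 4, so that is the treewidth.

Treewidth 4.
One such decomposition:
Bags: B1 = {3, 4, 7, 8, 9}  B2 = {2, 3, 4, 7, 9}  B3 = {1, 2, 4, 7, 9}  B4 = {3, 4, 5, 7, 9}  B5 = {3, 4, 7, 9, 10}  B6 = {4, 6, 7, 8, 9}
Tree: B1–B2, B2–B3, B1–B4, B1–B5, B1–B6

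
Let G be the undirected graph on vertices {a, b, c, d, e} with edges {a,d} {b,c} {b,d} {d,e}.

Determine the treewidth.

A width-1 tree decomposition is:
Bags: B1 = {b, d}  B2 = {d, e}  B3 = {a, d}  B4 = {b, c}
Tree: B1–B2, B2–B3, B1–B4
Every bag has size at most 2, so the width is 2 − 1 = 1 and tw(G) ≤ 1. Since G has at least one edge (e.g. d–b), it is not an edgeless graph, so tw(G) ≥ 1. Combining the bounds, tw(G) = 1.

1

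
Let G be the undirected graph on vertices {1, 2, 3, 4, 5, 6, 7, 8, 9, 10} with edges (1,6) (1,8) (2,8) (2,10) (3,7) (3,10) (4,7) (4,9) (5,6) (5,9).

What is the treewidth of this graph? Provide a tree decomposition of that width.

Treewidth 2.
Bags: B1 = {4, 5, 9}  B2 = {4, 5, 7}  B3 = {3, 5, 7}  B4 = {3, 5, 10}  B5 = {2, 5, 10}  B6 = {2, 5, 8}  B7 = {1, 5, 8}  B8 = {1, 5, 6}
Tree: B1–B2, B2–B3, B3–B4, B4–B5, B5–B6, B6–B7, B7–B8

The largest bag has 3 vertices, giving width 2; this decomposition certifies tw(G) ≤ 2. For the lower bound, G contains the cycle 5–9–4–7–3–10–2–8–1–6–5, so G is not a forest; only forests have treewidth ≤ 1, hence tw(G) ≥ 2. Combining the bounds, tw(G) = 2.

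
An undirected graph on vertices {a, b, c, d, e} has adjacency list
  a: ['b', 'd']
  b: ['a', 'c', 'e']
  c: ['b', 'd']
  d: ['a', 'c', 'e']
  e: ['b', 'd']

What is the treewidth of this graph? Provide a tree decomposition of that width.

The largest bag has 3 vertices, giving width 2; this decomposition certifies tw(G) ≤ 2. The edges c–d–a–b–c form a cycle, so G is not a tree and its treewidth is at least 2. Combining the bounds, tw(G) = 2.

Treewidth 2.
Bags: B1 = {b, c, d}  B2 = {a, b, d}  B3 = {b, d, e}
Tree: B1–B2, B2–B3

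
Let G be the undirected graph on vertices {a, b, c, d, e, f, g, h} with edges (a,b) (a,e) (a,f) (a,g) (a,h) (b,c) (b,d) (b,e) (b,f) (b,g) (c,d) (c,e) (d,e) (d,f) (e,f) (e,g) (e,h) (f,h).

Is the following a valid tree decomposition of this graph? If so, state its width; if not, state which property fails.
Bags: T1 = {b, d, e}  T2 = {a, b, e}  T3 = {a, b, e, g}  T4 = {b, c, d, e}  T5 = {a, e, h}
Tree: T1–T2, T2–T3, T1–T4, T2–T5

A tree decomposition must satisfy three properties: every vertex lies in some bag; for every edge, both endpoints lie together in some bag; and for every vertex, the bags containing it form a connected subtree. Here vertex f appears in no bag, so the decomposition is invalid.

No — vertex f appears in no bag.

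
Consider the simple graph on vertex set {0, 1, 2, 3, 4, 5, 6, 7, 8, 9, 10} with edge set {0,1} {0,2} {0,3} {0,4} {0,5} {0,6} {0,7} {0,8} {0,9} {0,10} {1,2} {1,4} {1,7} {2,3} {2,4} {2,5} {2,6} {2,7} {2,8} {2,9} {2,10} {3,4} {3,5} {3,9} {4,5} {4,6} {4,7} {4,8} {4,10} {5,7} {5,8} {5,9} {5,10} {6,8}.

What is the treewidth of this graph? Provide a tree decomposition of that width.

Treewidth 4.
One such decomposition:
Bags: B1 = {0, 2, 4, 5, 8}  B2 = {0, 2, 4, 5, 7}  B3 = {0, 1, 2, 4, 7}  B4 = {0, 2, 4, 6, 8}  B5 = {0, 2, 4, 5, 10}  B6 = {0, 2, 3, 4, 5}  B7 = {0, 2, 3, 5, 9}
Tree: B1–B2, B2–B3, B1–B4, B1–B5, B2–B6, B6–B7

Every bag has size at most 5, so the width is 5 − 1 = 4 and tw(G) ≤ 4. Conversely, {0, 2, 3, 5, 9} is a clique of size 5, and the vertices of any clique must share a bag in every tree decomposition; so some bag has ≥ 5 vertices and tw(G) ≥ 4. Therefore the treewidth is 4.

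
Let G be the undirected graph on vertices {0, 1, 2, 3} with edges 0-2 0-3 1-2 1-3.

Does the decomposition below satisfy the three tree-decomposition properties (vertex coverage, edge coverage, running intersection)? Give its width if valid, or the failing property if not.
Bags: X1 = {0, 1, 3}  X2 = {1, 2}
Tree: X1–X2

A tree decomposition must satisfy three properties: every vertex lies in some bag; for every edge, both endpoints lie together in some bag; and for every vertex, the bags containing it form a connected subtree. Here edge (0,2) lies in no bag, so the decomposition is invalid.

No — edge (0,2) lies in no bag.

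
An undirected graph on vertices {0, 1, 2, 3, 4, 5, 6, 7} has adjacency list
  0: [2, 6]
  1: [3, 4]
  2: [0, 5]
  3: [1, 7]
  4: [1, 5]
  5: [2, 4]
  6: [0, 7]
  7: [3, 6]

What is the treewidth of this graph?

A width-2 tree decomposition is:
Bags: B1 = {0, 6, 7}  B2 = {0, 2, 7}  B3 = {2, 5, 7}  B4 = {4, 5, 7}  B5 = {1, 4, 7}  B6 = {1, 3, 7}
Tree: B1–B2, B2–B3, B3–B4, B4–B5, B5–B6
Every bag has size at most 3, so the width is 3 − 1 = 2 and tw(G) ≤ 2. For the lower bound, G contains the cycle 7–6–0–2–5–4–1–3–7, so G is not a forest; only forests have treewidth ≤ 1, hence tw(G) ≥ 2. Hence tw(G) = 2 exactly.

2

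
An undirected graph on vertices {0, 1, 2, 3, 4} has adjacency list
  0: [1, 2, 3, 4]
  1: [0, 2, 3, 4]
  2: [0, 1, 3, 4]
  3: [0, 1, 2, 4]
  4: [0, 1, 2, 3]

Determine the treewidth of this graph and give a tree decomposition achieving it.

Treewidth 4.
One such decomposition:
Bags: B1 = {0, 1, 2, 3, 4}
Tree: (single bag)

A single bag containing all 5 vertices is trivially a valid decomposition of width 4. For the lower bound, the 5 vertices {0, 1, 2, 3, 4} are pairwise adjacent, and any tree decomposition puts a clique entirely inside one bag — forcing width ≥ 4. Hence tw(G) = 4 exactly.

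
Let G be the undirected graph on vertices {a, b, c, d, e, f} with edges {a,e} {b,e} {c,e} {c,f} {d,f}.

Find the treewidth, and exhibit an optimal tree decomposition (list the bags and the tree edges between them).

Treewidth 1.
Bags: B1 = {c, f}  B2 = {d, f}  B3 = {c, e}  B4 = {a, e}  B5 = {b, e}
Tree: B1–B2, B1–B3, B3–B4, B3–B5

The largest bag has 2 vertices, giving width 1; this decomposition certifies tw(G) ≤ 1. Any graph with an edge has treewidth ≥ 1, and G has the edge c–f. The upper and lower bounds meet at 1, so that is the treewidth.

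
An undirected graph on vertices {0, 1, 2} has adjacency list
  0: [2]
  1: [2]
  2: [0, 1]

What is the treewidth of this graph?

A width-1 tree decomposition is:
Bags: B1 = {1, 2}  B2 = {0, 2}
Tree: B1–B2
The largest bag has 2 vertices, giving width 1; this decomposition certifies tw(G) ≤ 1. G has an edge, so its treewidth is at least 1. Therefore the treewidth is 1.

1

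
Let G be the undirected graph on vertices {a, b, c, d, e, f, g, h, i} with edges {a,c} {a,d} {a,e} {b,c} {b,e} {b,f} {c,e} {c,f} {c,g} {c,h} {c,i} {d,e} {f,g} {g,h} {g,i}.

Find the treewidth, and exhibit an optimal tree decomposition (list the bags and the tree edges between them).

Treewidth 2.
One optimal decomposition is:
Bags: B1 = {b, c, f}  B2 = {c, f, g}  B3 = {b, c, e}  B4 = {a, c, e}  B5 = {c, g, h}  B6 = {c, g, i}  B7 = {a, d, e}
Tree: B1–B2, B1–B3, B3–B4, B2–B5, B2–B6, B4–B7

The largest bag has 3 vertices, giving width 2; this decomposition certifies tw(G) ≤ 2. On the other hand G contains the 3-clique {a, d, e}. A clique must lie in a single bag of any decomposition, so no decomposition can have width below 2. Therefore the treewidth is 2.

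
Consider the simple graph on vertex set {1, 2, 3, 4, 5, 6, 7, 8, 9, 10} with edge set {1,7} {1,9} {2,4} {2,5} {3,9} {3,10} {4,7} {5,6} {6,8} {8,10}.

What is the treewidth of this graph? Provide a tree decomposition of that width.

The largest bag has 3 vertices, giving width 2; this decomposition certifies tw(G) ≤ 2. The edges 1–9–3–10–8–6–5–2–4–7–1 form a cycle, so G is not a tree and its treewidth is at least 2. The upper and lower bounds meet at 2, so that is the treewidth.

Treewidth 2.
Bags: B1 = {1, 3, 9}  B2 = {1, 3, 10}  B3 = {1, 8, 10}  B4 = {1, 6, 8}  B5 = {1, 5, 6}  B6 = {1, 2, 5}  B7 = {1, 2, 4}  B8 = {1, 4, 7}
Tree: B1–B2, B2–B3, B3–B4, B4–B5, B5–B6, B6–B7, B7–B8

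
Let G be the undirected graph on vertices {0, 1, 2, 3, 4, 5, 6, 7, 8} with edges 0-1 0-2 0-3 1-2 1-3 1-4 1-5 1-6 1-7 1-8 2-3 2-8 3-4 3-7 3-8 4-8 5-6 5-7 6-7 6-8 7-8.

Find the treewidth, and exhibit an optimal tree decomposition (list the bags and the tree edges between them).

The largest bag has 4 vertices, giving width 3; this decomposition certifies tw(G) ≤ 3. For the lower bound, the 4 vertices {0, 1, 2, 3} are pairwise adjacent, and any tree decomposition puts a clique entirely inside one bag — forcing width ≥ 3. The upper and lower bounds meet at 3, so that is the treewidth.

Treewidth 3.
Bags: B1 = {0, 1, 2, 3}  B2 = {1, 2, 3, 8}  B3 = {1, 3, 7, 8}  B4 = {1, 6, 7, 8}  B5 = {1, 5, 6, 7}  B6 = {1, 3, 4, 8}
Tree: B1–B2, B2–B3, B3–B4, B4–B5, B2–B6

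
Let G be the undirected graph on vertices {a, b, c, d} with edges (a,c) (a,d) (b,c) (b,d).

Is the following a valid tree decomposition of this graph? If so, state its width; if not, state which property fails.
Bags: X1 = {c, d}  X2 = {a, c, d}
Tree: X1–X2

No — vertex b appears in no bag.

A tree decomposition must satisfy three properties: every vertex lies in some bag; for every edge, both endpoints lie together in some bag; and for every vertex, the bags containing it form a connected subtree. Here vertex b appears in no bag, so the decomposition is invalid.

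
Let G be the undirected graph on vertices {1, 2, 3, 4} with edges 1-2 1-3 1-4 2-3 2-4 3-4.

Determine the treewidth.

3

A width-3 tree decomposition is:
Bags: B1 = {1, 2, 3, 4}
Tree: (single bag)
A single bag containing all 4 vertices is trivially a valid decomposition of width 3. On the other hand G contains the 4-clique {1, 2, 3, 4}. A clique must lie in a single bag of any decomposition, so no decomposition can have width below 3. The upper and lower bounds meet at 3, so that is the treewidth.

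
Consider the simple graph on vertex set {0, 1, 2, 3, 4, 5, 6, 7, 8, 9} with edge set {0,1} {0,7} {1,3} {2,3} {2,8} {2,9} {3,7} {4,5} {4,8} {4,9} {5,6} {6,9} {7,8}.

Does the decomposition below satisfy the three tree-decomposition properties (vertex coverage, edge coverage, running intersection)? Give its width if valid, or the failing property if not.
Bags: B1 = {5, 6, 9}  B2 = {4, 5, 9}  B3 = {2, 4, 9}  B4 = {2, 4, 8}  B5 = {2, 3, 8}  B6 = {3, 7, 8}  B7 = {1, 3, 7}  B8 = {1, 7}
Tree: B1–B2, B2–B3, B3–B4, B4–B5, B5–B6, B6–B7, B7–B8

A tree decomposition must satisfy three properties: every vertex lies in some bag; for every edge, both endpoints lie together in some bag; and for every vertex, the bags containing it form a connected subtree. Here vertex 0 appears in no bag, so the decomposition is invalid.

No — vertex 0 appears in no bag.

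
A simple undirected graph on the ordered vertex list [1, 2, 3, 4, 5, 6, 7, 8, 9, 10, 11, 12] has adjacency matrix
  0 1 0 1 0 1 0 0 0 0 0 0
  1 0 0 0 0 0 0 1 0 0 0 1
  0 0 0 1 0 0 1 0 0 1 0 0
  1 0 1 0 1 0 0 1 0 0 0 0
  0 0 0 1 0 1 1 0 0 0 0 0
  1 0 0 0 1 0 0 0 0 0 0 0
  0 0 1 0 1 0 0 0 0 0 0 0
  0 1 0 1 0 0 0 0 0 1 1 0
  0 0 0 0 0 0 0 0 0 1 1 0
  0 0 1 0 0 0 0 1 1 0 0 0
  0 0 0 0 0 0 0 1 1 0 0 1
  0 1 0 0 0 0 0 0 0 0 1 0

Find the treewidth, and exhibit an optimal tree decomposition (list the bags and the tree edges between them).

Every bag has size at most 4, so the width is 4 − 1 = 3 and tw(G) ≤ 3. For the lower bound: the 4 vertex sets {9,11,12}, {2}, {8}, {1,3,4,10} are disjoint, each induces a connected subgraph, and every pair is joined by at least one edge of G. Contracting each set to a single vertex therefore yields K_{4} as a minor, and since treewidth is minor-monotone, tw(G) ≥ tw(K_{4}) = 3. Combining the bounds, tw(G) = 3.

Treewidth 3.
One such decomposition:
Bags: B1 = {2, 9, 11, 12}  B2 = {2, 8, 9, 11}  B3 = {2, 8, 9, 10}  B4 = {1, 2, 8, 10}  B5 = {1, 4, 8, 10}  B6 = {1, 3, 4, 10}  B7 = {1, 3, 4, 6}  B8 = {3, 4, 5, 6}  B9 = {3, 5, 6, 7}
Tree: B1–B2, B2–B3, B3–B4, B4–B5, B5–B6, B6–B7, B7–B8, B8–B9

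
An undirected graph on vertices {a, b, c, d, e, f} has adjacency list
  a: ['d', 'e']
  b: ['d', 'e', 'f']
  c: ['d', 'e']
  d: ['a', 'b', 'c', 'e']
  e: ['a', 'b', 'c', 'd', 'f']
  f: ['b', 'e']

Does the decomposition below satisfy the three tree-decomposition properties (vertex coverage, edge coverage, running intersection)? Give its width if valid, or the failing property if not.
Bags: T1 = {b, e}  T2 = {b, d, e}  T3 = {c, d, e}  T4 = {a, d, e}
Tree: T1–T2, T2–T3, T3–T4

No — vertex f appears in no bag.

A tree decomposition must satisfy three properties: every vertex lies in some bag; for every edge, both endpoints lie together in some bag; and for every vertex, the bags containing it form a connected subtree. Here vertex f appears in no bag, so the decomposition is invalid.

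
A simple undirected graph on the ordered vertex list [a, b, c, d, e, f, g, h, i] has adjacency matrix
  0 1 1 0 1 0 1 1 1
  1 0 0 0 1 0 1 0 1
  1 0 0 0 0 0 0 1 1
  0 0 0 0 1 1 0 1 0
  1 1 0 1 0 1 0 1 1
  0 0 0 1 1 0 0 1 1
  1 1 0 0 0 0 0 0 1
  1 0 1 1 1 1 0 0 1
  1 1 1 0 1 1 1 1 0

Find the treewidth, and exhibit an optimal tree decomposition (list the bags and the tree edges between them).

Treewidth 3.
Bags: B1 = {a, c, h, i}  B2 = {a, e, h, i}  B3 = {e, f, h, i}  B4 = {a, b, e, i}  B5 = {a, b, g, i}  B6 = {d, e, f, h}
Tree: B1–B2, B2–B3, B2–B4, B4–B5, B3–B6

The largest bag has 4 vertices, giving width 3; this decomposition certifies tw(G) ≤ 3. For the lower bound, the 4 vertices {d, e, f, h} are pairwise adjacent, and any tree decomposition puts a clique entirely inside one bag — forcing width ≥ 3. Therefore the treewidth is 3.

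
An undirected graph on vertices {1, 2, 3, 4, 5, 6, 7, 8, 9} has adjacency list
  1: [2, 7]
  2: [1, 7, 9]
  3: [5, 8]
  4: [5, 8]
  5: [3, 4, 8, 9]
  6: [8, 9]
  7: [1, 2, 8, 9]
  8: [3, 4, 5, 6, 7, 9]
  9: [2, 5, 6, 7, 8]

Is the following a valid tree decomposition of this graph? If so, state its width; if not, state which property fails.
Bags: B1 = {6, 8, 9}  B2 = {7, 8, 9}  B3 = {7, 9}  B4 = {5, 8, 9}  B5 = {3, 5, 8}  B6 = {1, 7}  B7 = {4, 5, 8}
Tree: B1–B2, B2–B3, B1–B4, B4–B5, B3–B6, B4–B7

No — vertex 2 appears in no bag.

A tree decomposition must satisfy three properties: every vertex lies in some bag; for every edge, both endpoints lie together in some bag; and for every vertex, the bags containing it form a connected subtree. Here vertex 2 appears in no bag, so the decomposition is invalid.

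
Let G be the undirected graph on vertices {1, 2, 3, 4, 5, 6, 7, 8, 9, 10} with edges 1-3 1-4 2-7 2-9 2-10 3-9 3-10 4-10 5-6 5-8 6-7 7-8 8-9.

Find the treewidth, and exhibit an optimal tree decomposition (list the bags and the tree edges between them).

Treewidth 2.
Bags: B1 = {1, 4, 10}  B2 = {1, 3, 10}  B3 = {2, 3, 10}  B4 = {2, 3, 9}  B5 = {2, 7, 9}  B6 = {7, 8, 9}  B7 = {6, 7, 8}  B8 = {5, 6, 8}
Tree: B1–B2, B2–B3, B3–B4, B4–B5, B5–B6, B6–B7, B7–B8

The largest bag has 3 vertices, giving width 2; this decomposition certifies tw(G) ≤ 2. The edges 4–1–3–10–4 form a cycle, so G is not a tree and its treewidth is at least 2. The upper and lower bounds meet at 2, so that is the treewidth.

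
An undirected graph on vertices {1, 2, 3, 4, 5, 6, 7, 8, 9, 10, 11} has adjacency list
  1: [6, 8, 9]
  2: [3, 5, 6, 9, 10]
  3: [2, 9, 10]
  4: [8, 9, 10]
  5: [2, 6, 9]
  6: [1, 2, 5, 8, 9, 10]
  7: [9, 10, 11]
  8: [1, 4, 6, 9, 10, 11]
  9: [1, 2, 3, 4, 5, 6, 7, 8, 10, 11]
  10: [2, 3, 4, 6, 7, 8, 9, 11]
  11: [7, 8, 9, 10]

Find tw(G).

3

A width-3 tree decomposition is:
Bags: B1 = {2, 6, 9, 10}  B2 = {6, 8, 9, 10}  B3 = {1, 6, 8, 9}  B4 = {2, 5, 6, 9}  B5 = {8, 9, 10, 11}  B6 = {2, 3, 9, 10}  B7 = {4, 8, 9, 10}  B8 = {7, 9, 10, 11}
Tree: B1–B2, B2–B3, B1–B4, B2–B5, B1–B6, B5–B7, B5–B8
Each bag holds 4 vertices, so the decomposition has width 3, which upper-bounds the treewidth. For the lower bound, the 4 vertices {1, 6, 8, 9} are pairwise adjacent, and any tree decomposition puts a clique entirely inside one bag — forcing width ≥ 3. Hence tw(G) = 3 exactly.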